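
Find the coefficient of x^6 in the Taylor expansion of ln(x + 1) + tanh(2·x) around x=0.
Expand to order 6: ln(x + 1) + tanh(2·x) = -x^6/6 + 67·x^5/15 - x^4/4 - 7·x^3/3 - x^2/2 + 3·x + O(x^7).
The coefficient of x^6 is -1/6.

Final answer: -1/6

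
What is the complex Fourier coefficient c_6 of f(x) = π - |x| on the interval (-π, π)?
Compute the real Fourier coefficients first: a_6 = 0, b_6 = 0.
Then c_6 = (a_6 − i·b_6)/2 = 0.

Final answer: 0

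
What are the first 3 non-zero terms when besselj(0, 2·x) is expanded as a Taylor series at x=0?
x^4/4 - x^2 + 1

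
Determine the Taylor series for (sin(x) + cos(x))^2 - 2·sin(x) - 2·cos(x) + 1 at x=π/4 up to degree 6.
-2·√(2) + 3 + (-2 + √(2))·(x - π/4)^2 + (2/3 - √(2)/12)·(x - π/4)^4 + (-4/45 + √(2)/360)·(x - π/4)^6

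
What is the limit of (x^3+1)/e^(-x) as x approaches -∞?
This is an ∞/∞ indeterminate form as x → -∞.
Compare growth rates of the dominant terms (exponentials ≫ polynomials ≫ logarithms), or apply L'Hôpital's rule; the quotient → 0.
Limit = 0.

Final answer: 0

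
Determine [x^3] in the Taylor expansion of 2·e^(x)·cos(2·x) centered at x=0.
Expand to order 3: 2·e^(x)·cos(2·x) = -11·x^3/3 - 3·x^2 + 2·x + 2 + O(x^4).
The coefficient of x^3 is -11/3.

Final answer: -11/3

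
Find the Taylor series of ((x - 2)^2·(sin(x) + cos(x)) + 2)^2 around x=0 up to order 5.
-404·x^5/15 + 29·x^4 + 28·x^3 - 60·x^2 + 36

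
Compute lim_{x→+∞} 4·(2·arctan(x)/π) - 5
Evaluate the dominant behaviour as x → +∞; each term tends to a finite value or vanishes.
Limit = -1.

Final answer: -1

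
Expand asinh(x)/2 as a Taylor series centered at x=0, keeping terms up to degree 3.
-x^3/12 + x/2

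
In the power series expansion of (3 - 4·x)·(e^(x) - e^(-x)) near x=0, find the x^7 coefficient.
Expand to order 7: (3 - 4·x)·(e^(x) - e^(-x)) = x^7/840 - x^6/15 + x^5/20 - 4·x^4/3 + x^3 - 8·x^2 + 6·x + O(x^8).
The coefficient of x^7 is 1/840.

Final answer: 1/840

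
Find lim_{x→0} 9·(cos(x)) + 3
Direct substitution at x = 0 gives 12.

Final answer: 12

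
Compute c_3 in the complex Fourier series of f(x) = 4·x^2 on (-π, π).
Compute the real Fourier coefficients first: a_3 = -16/9, b_3 = 0.
Then c_3 = (a_3 − i·b_3)/2 = -8/9.

Final answer: -8/9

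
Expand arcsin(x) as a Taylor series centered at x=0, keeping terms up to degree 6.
3·x^5/40 + x^3/6 + x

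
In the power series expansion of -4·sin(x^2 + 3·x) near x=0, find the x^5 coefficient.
Expand to order 5: -4·sin(x^2 + 3·x) = -21·x^5/10 + 18·x^4 + 18·x^3 - 4·x^2 - 12·x + O(x^6).
The coefficient of x^5 is -21/10.

Final answer: -21/10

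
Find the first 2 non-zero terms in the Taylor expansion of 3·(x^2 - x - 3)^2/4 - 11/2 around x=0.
9·x/2 + 5/4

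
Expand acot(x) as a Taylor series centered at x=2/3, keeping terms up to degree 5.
acot(2/3) - 9·(x - 2/3)/13 + 54·(x - 2/3)^2/169 - 81·(x - 2/3)^3/2197 - 2430·(x - 2/3)^4/28561 + 145071·(x - 2/3)^5/1856465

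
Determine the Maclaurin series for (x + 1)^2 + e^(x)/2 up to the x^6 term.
x^6/1440 + x^5/240 + x^4/48 + x^3/12 + 5·x^2/4 + 5·x/2 + 3/2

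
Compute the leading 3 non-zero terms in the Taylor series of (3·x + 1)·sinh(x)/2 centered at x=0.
x^3/12 + 3·x^2/2 + x/2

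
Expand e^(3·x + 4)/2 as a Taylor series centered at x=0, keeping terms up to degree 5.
81·x^5·e^(4)/80 + 27·x^4·e^(4)/16 + 9·x^3·e^(4)/4 + 9·x^2·e^(4)/4 + 3·x·e^(4)/2 + e^(4)/2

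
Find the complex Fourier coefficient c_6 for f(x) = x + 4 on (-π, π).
Compute the real Fourier coefficients first: a_6 = 0, b_6 = -1/3.
Then c_6 = (a_6 − i·b_6)/2 = i/6.

Final answer: i/6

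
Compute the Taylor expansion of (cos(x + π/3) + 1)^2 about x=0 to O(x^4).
√(3)·x^3/2 - 3·√(3)·x/2 + 9/4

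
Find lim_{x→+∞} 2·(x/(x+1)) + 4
Evaluate the dominant behaviour as x → +∞; each term tends to a finite value or vanishes.
Limit = 6.

Final answer: 6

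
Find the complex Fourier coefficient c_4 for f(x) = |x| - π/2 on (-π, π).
Compute the real Fourier coefficients first: a_4 = 0, b_4 = 0.
Then c_4 = (a_4 − i·b_4)/2 = 0.

Final answer: 0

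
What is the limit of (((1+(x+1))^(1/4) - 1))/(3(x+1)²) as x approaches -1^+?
Both numerator and denominator → 0 as x → -1^+; this is a 0/0 indeterminate form.
Expand each to leading order near x = -1: numerator ~ (x + 1)/4, denominator ~ 3·(x + 1)^2.
The limit of the ratio is ∞.

Final answer: ∞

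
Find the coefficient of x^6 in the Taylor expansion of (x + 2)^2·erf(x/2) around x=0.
Expand to order 6: (x + 2)^2·erf(x/2) = x^6/(40·√(π)) - 7·x^5/(120·√(π)) - x^4/(3·√(π)) + 2·x^3/(3·√(π)) + 4·x^2/√(π) + 4·x/√(π) + O(x^7).
The coefficient of x^6 is 1/(40·√(π)).

Final answer: 1/(40·√(π))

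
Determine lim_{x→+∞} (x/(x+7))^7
As x → +∞: x/(x+7) = 1/(1 + 7/x) → 1, and the 7th power of a limit-1 base also → 1.
Limit = 1.

Final answer: 1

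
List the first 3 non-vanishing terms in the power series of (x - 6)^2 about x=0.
x^2 - 12·x + 36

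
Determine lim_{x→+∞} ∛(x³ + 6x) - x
This is an ∞ − ∞ indeterminate form.
Multiply by (A² + AB + B²)/(A² + AB + B²) where A = ∛(x³+6x), B = x to use A³ − B³ = (A−B)(A²+AB+B²); the x³ terms cancel, leaving (6x)/(A²+AB+B²) with denominator ~ 3x², so the limit is 0.
Limit = 0.

Final answer: 0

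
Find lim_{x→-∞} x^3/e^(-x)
This is an ∞/∞ indeterminate form as x → -∞.
Compare growth rates of the dominant terms (exponentials ≫ polynomials ≫ logarithms), or apply L'Hôpital's rule; the quotient → 0.
Limit = 0.

Final answer: 0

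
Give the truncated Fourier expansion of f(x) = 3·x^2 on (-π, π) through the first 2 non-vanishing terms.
-12·cos(x) + π^2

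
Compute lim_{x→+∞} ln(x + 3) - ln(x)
This is an ∞ − ∞ indeterminate form.
Combine the logarithms: ln(x+3) − ln(x) = ln((x+3)/(x)) = ln(1 + 3/(x)) → ln(1) = 0.
Limit = 0.

Final answer: 0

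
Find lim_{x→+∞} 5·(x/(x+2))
Evaluate the dominant behaviour as x → +∞; each term tends to a finite value or vanishes.
Limit = 5.

Final answer: 5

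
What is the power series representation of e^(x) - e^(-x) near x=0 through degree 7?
x^7/2520 + x^5/60 + x^3/3 + 2·x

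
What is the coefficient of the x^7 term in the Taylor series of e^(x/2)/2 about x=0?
Expand to order 7: e^(x/2)/2 = x^7/1290240 + x^6/92160 + x^5/7680 + x^4/768 + x^3/96 + x^2/16 + x/4 + 1/2 + O(x^8).
The coefficient of x^7 is 1/1290240.

Final answer: 1/1290240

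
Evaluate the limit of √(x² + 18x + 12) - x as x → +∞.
This is an ∞ − ∞ indeterminate form.
Multiply and divide by the conjugate √(x²+18x + 12) + x; the x² terms cancel, leaving (18x + 12)/(√(x²+18x + 12)+x) → 18/2 = 9.
Limit = 9.

Final answer: 9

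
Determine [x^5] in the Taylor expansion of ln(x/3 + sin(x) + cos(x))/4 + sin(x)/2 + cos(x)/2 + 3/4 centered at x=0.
3793/7776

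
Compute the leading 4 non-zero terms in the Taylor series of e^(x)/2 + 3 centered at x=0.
x^3/12 + x^2/4 + x/2 + 7/2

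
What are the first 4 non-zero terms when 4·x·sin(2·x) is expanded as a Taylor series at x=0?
-32·x^8/315 + 16·x^6/15 - 16·x^4/3 + 8·x^2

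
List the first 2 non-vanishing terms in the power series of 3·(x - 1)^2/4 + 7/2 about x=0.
17/4 - 3·x/2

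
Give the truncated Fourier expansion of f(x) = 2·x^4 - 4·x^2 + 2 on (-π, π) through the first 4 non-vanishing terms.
(112 - 16·π^2)·cos(x) + (-10 + 4·π^2)·cos(2·x) + (80/27 - 16·π^2/9)·cos(3·x) - 4·π^2/3 + 2 + 2·π^4/5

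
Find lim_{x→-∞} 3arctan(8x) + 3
Evaluate the dominant behaviour as x → -∞; each term tends to a finite value or vanishes.
Limit = 3 - 3·π/2.

Final answer: 3 - 3·π/2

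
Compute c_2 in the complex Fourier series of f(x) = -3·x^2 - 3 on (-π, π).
Compute the real Fourier coefficients first: a_2 = -3, b_2 = 0.
Then c_2 = (a_2 − i·b_2)/2 = -3/2.

Final answer: -3/2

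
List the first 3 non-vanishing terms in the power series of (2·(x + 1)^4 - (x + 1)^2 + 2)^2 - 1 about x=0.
102·x^2 + 36·x + 8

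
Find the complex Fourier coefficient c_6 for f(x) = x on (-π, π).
Compute the real Fourier coefficients first: a_6 = 0, b_6 = -1/3.
Then c_6 = (a_6 − i·b_6)/2 = i/6.

Final answer: i/6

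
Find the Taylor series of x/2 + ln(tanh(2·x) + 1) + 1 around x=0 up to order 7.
-64·x^6/45 + 4·x^4/3 - 2·x^2 + 5·x/2 + 1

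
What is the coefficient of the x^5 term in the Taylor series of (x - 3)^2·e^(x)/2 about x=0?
Expand to order 5: (x - 3)^2·e^(x)/2 = -x^5/240 - x^4/16 - x^3/4 - x^2/4 + 3·x/2 + 9/2 + O(x^6).
The coefficient of x^5 is -1/240.

Final answer: -1/240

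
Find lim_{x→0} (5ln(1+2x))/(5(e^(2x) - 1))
Both numerator and denominator → 0 as x → 0; this is a 0/0 indeterminate form.
Expand each to leading order near x = 0: numerator ~ 10·x, denominator ~ 10·x.
The limit of the ratio is 1.

Final answer: 1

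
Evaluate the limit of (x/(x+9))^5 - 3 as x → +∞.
As x → +∞: x/(x+9) = 1/(1 + 9/x) → 1, and the 5th power of a limit-1 base also → 1; with the additive constant, 1 - 3 = -2.
Limit = -2.

Final answer: -2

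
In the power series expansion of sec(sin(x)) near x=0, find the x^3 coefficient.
Expand to order 3: sec(sin(x)) = x^2/2 + 1 + O(x^4).
The coefficient of x^3 is 0.

Final answer: 0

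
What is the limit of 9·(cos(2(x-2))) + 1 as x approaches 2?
Direct substitution at x = 2 gives 10.

Final answer: 10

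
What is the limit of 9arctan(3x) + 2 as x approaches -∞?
Evaluate the dominant behaviour as x → -∞; each term tends to a finite value or vanishes.
Limit = 2 - 9·π/2.

Final answer: 2 - 9·π/2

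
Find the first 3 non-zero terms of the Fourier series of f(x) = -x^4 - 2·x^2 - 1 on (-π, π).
(-40 + 8·π^2)·cos(x) + (1 - 2·π^2)·cos(2·x) - π^4/5 - 2·π^2/3 - 1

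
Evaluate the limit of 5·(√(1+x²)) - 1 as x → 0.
Direct substitution at x = 0 gives 4.

Final answer: 4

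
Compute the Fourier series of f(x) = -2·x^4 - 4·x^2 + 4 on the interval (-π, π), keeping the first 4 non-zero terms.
(-80 + 16·π^2)·cos(x) + (2 - 4·π^2)·cos(2·x) + (16/27 + 16·π^2/9)·cos(3·x) - 2·π^4/5 - 4·π^2/3 + 4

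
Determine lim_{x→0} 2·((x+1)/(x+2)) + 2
Direct substitution at x = 0 gives 3.

Final answer: 3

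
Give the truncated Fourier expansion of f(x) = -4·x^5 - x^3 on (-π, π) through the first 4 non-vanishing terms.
(-948 - 8·π^4 + 158·π^2)·sin(x) + (-19·π^2 + 57/2 + 4·π^4)·sin(2·x) + (-8·π^4/3 - 284/81 + 142·π^2/27)·sin(3·x) + (-2·π^2 + 3/4 + 2·π^4)·sin(4·x)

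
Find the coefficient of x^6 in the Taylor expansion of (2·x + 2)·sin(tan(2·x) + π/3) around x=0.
Expand to order 6: (2·x + 2)·sin(tan(2·x) + π/3) = x^6·(-388·√(3)/45 - 4/5) + x^5·(-14·√(3)/3 - 4/5) + x^4·(4/3 - 14·√(3)/3) + x^3·(4/3 - 2·√(3)) + x^2·(2 - 2·√(3)) + x·(√(3) + 2) + √(3) + O(x^7).
The coefficient of x^6 is -388·√(3)/45 - 4/5.

Final answer: -388·√(3)/45 - 4/5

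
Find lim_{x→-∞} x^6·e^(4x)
This is a 0·∞ indeterminate form at x → -∞.
Rewrite the product as x^6 / e^(-4x) (an ∞/∞ form) and apply L'Hôpital, or use the standard hierarchy e^(4|x|) ≫ |x^6| as x → -∞.
The indeterminate product → 0, so the limit = 0.

Final answer: 0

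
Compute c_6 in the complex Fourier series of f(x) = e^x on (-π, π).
Compute the real Fourier coefficients first: a_6 = (-1 + e^(2·π))·e^(-π)/(37·π), b_6 = (6 - 6·e^(2·π))·e^(-π)/(37·π).
Then c_6 = (a_6 − i·b_6)/2 = -e^(-π)/(74·π) + e^(π)/(74·π) - 3·i·e^(-π)/(37·π) + 3·i·e^(π)/(37·π).

Final answer: -e^(-π)/(74·π) + e^(π)/(74·π) - 3·i·e^(-π)/(37·π) + 3·i·e^(π)/(37·π)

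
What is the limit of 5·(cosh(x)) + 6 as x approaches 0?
Direct substitution at x = 0 gives 11.

Final answer: 11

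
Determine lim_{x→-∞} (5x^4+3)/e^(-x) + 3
The quotient is an ∞/∞ indeterminate form as x → -∞.
Compare growth rates of the dominant terms (exponentials ≫ polynomials ≫ logarithms), or apply L'Hôpital's rule; the quotient → 0.
Adding the constant: 0 + 3 = 3. Limit = 3.

Final answer: 3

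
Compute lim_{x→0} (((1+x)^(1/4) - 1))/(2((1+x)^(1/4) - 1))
Both numerator and denominator → 0 as x → 0; this is a 0/0 indeterminate form.
Expand each to leading order near x = 0: numerator ~ x/4, denominator ~ x/2.
The limit of the ratio is 1/2.

Final answer: 1/2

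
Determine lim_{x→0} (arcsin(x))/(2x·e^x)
Both numerator and denominator → 0 as x → 0; this is a 0/0 indeterminate form.
Expand each to leading order near x = 0: numerator ~ x, denominator ~ 2·x.
The limit of the ratio is 1/2.

Final answer: 1/2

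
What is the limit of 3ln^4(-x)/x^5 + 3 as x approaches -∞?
The quotient is an ∞/∞ indeterminate form as x → -∞.
Compare growth rates of the dominant terms (exponentials ≫ polynomials ≫ logarithms), or apply L'Hôpital's rule; the quotient → 0.
Adding the constant: 0 + 3 = 3. Limit = 3.

Final answer: 3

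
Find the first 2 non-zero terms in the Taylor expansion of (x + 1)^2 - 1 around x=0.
x^2 + 2·x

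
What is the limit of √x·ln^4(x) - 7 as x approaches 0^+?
The product is a 0·∞ indeterminate form at x → 0⁺.
Rewrite the product as ln^4(x) / x^(-1/2) and apply L'Hôpital, or use the standard hierarchy x^(-1/2) ≫ |ln x|^4 as x → 0⁺.
The indeterminate product → 0, so the limit = -7.

Final answer: -7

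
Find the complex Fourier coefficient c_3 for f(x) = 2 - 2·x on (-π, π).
Compute the real Fourier coefficients first: a_3 = 0, b_3 = -4/3.
Then c_3 = (a_3 − i·b_3)/2 = 2·i/3.

Final answer: 2·i/3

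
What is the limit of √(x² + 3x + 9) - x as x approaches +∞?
This is an ∞ − ∞ indeterminate form.
Multiply and divide by the conjugate √(x²+3x + 9) + x; the x² terms cancel, leaving (3x + 9)/(√(x²+3x + 9)+x) → 3/2.
Limit = 3/2.

Final answer: 3/2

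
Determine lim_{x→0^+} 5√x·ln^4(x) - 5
The product is a 0·∞ indeterminate form at x → 0⁺.
Rewrite the product as 5·ln^4(x) / x^(-1/2) and apply L'Hôpital, or use the standard hierarchy x^(-1/2) ≫ |ln x|^4 as x → 0⁺.
The indeterminate product → 0, so the limit = -5.

Final answer: -5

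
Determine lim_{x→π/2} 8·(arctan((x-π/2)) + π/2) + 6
Direct substitution at x = π/2 gives 6 + 4·π.

Final answer: 6 + 4·π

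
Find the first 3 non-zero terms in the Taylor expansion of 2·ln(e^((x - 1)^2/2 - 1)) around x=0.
x^2 - 2·x - 1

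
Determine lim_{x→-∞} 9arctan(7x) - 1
Evaluate the dominant behaviour as x → -∞; each term tends to a finite value or vanishes.
Limit = -9·π/2 - 1.

Final answer: -9·π/2 - 1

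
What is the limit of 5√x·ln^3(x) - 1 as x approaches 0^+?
The product is a 0·∞ indeterminate form at x → 0⁺.
Rewrite the product as 5·ln^3(x) / x^(-1/2) and apply L'Hôpital, or use the standard hierarchy x^(-1/2) ≫ |ln x|^3 as x → 0⁺.
The indeterminate product → 0, so the limit = -1.

Final answer: -1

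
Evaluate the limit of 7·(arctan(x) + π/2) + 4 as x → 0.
Direct substitution at x = 0 gives 4 + 7·π/2.

Final answer: 4 + 7·π/2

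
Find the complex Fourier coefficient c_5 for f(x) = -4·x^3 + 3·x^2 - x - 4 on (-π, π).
Compute the real Fourier coefficients first: a_5 = -12/25, b_5 = -8·π^2/5 - 2/125.
Then c_5 = (a_5 − i·b_5)/2 = -6/25 + i/125 + 4·i·π^2/5.

Final answer: -6/25 + i/125 + 4·i·π^2/5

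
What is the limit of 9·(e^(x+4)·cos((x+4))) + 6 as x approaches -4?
Direct substitution at x = -4 gives 15.

Final answer: 15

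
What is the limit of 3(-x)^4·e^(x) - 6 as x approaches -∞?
The product is a 0·∞ indeterminate form at x → -∞.
Rewrite the product as 3(-x)^4 / e^(-x) (an ∞/∞ form) and apply L'Hôpital, or use the standard hierarchy e^(|x|) ≫ |(-x)^4| as x → -∞.
The indeterminate product → 0, so the limit = -6.

Final answer: -6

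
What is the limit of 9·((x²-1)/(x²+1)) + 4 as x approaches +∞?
Evaluate the dominant behaviour as x → +∞; each term tends to a finite value or vanishes.
Limit = 13.

Final answer: 13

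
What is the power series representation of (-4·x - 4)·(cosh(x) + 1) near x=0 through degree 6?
-x^6/180 - x^5/6 - x^4/6 - 2·x^3 - 2·x^2 - 8·x - 8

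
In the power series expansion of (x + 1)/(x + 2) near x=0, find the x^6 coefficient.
Expand to order 6: (x + 1)/(x + 2) = -x^6/128 + x^5/64 - x^4/32 + x^3/16 - x^2/8 + x/4 + 1/2 + O(x^7).
The coefficient of x^6 is -1/128.

Final answer: -1/128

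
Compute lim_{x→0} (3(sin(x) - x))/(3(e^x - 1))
Both numerator and denominator → 0 as x → 0; this is a 0/0 indeterminate form.
Expand each to leading order near x = 0: numerator ~ -x^3/2, denominator ~ 3·x.
The limit of the ratio is 0.

Final answer: 0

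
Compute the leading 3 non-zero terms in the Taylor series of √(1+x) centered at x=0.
-x^2/8 + x/2 + 1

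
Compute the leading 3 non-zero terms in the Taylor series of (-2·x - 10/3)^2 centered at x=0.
4·x^2 + 40·x/3 + 100/9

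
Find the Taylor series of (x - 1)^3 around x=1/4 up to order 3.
-27/64 + 27·(x - 1/4)/16 - 9·(x - 1/4)^2/4 + (x - 1/4)^3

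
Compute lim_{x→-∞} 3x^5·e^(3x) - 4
The product is a 0·∞ indeterminate form at x → -∞.
Rewrite the product as 3x^5 / e^(-3x) (an ∞/∞ form) and apply L'Hôpital, or use the standard hierarchy e^(3|x|) ≫ |x^5| as x → -∞.
The indeterminate product → 0, so the limit = -4.

Final answer: -4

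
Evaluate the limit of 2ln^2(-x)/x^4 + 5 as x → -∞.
The quotient is an ∞/∞ indeterminate form as x → -∞.
Compare growth rates of the dominant terms (exponentials ≫ polynomials ≫ logarithms), or apply L'Hôpital's rule; the quotient → 0.
Adding the constant: 0 + 5 = 5. Limit = 5.

Final answer: 5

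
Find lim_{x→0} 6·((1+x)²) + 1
Direct substitution at x = 0 gives 7.

Final answer: 7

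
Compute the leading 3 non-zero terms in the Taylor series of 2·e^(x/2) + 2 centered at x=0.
x^2/4 + x + 4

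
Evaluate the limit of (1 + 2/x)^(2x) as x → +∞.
As x → +∞: write (1 + 2/x)^(2x) = ((1 + 2/x)^x)^2 → (e^2)^2 = e^4.
Limit = e^(4).

Final answer: e^(4)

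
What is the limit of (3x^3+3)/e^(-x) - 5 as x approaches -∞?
The quotient is an ∞/∞ indeterminate form as x → -∞.
Compare growth rates of the dominant terms (exponentials ≫ polynomials ≫ logarithms), or apply L'Hôpital's rule; the quotient → 0.
Adding the constant: 0 - 5 = -5. Limit = -5.

Final answer: -5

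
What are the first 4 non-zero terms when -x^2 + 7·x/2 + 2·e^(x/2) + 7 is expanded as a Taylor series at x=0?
x^3/24 - 3·x^2/4 + 9·x/2 + 9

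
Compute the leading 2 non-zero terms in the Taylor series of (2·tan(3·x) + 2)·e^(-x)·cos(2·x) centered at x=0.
4·x + 2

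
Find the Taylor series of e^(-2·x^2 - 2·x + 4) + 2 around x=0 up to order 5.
-8·x^5·e^(4)/5 - 4·x^4·e^(4)/3 + 8·x^3·e^(4)/3 - 2·x·e^(4) + 2 + e^(4)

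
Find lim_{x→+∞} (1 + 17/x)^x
As x → +∞: this is the defining limit (1 + 17/x)^x → e^17.
Limit = e^(17).

Final answer: e^(17)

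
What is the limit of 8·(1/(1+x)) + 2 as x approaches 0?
Direct substitution at x = 0 gives 10.

Final answer: 10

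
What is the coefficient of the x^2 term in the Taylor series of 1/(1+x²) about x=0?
Expand to order 2: 1/(1+x²) = 1 - x^2 + O(x^3).
The coefficient of x^2 is -1.

Final answer: -1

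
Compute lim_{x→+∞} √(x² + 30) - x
This is an ∞ − ∞ indeterminate form.
Multiply and divide by the conjugate √(x²+30) + x; the x² terms cancel, leaving 30/(√(x²+30)+x) → 0.
Limit = 0.

Final answer: 0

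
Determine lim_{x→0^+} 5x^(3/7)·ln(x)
This is a 0·∞ indeterminate form at x → 0⁺.
Rewrite the product as 5·ln(x) / x^(-3/7) and apply L'Hôpital, or use the standard hierarchy x^(-3/7) ≫ |ln x| as x → 0⁺.
The indeterminate product → 0, so the limit = 0.

Final answer: 0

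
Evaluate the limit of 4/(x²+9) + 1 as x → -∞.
Evaluate the dominant behaviour as x → -∞; each term tends to a finite value or vanishes.
Limit = 1.

Final answer: 1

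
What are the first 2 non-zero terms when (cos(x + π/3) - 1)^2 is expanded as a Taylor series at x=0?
√(3)·x/2 + 1/4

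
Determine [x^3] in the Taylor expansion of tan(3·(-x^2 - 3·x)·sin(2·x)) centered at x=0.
Expand to order 3: tan(3·(-x^2 - 3·x)·sin(2·x)) = -6·x^3 - 18·x^2 + O(x^4).
The coefficient of x^3 is -6.

Final answer: -6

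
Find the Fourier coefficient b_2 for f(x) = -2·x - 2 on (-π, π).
b_2 = (1/π) ∫_{-π}^{π} f(x)·sin(2x) dx.
Evaluate the integral (use parity and integration by parts as needed): b_2 = 2.

Final answer: 2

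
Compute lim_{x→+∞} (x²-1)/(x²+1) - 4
Evaluate the dominant behaviour as x → +∞; each term tends to a finite value or vanishes.
Limit = -3.

Final answer: -3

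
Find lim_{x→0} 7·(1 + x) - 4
Direct substitution at x = 0 gives 3.

Final answer: 3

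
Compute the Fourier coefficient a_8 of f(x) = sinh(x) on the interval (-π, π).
a_8 = (1/π) ∫_{-π}^{π} f(x)·cos(8x) dx.
Evaluate the integral (use parity and integration by parts as needed): a_8 = 0.

Final answer: 0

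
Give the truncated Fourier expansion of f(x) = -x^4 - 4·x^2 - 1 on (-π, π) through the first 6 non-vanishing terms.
(-32 + 8·π^2)·cos(x) + (-2·π^2 - 1)·cos(2·x) + (32/27 + 8·π^2/9)·cos(3·x) + (-π^2/2 - 13/16)·cos(4·x) + (352/625 + 8·π^2/25)·cos(5·x) - π^4/5 - 4·π^2/3 - 1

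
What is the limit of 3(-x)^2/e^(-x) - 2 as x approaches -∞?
The quotient is an ∞/∞ indeterminate form as x → -∞.
Compare growth rates of the dominant terms (exponentials ≫ polynomials ≫ logarithms), or apply L'Hôpital's rule; the quotient → 0.
Adding the constant: 0 - 2 = -2. Limit = -2.

Final answer: -2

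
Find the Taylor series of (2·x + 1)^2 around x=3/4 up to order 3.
25/4 + 10·(x - 3/4) + 4·(x - 3/4)^2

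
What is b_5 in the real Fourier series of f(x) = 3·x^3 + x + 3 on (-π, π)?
b_5 = (1/π) ∫_{-π}^{π} f(x)·sin(5x) dx.
Evaluate the integral (use parity and integration by parts as needed): b_5 = 14/125 + 6·π^2/5.

Final answer: 14/125 + 6·π^2/5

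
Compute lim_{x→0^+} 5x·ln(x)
This is a 0·∞ indeterminate form at x → 0⁺.
Rewrite the product as 5·ln(x) / x^(-1) and apply L'Hôpital, or use the standard hierarchy x^(-1) ≫ |ln x| as x → 0⁺.
The indeterminate product → 0, so the limit = 0.

Final answer: 0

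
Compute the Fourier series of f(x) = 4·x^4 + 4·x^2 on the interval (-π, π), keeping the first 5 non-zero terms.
(176 - 32·π^2)·cos(x) + (-8 + 8·π^2)·cos(2·x) + (16/27 - 32·π^2/9)·cos(3·x) + (1/4 + 2·π^2)·cos(4·x) + 4·π^2/3 + 4·π^4/5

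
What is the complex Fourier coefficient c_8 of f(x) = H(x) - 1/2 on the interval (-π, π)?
Compute the real Fourier coefficients first: a_8 = 0, b_8 = 0.
Then c_8 = (a_8 − i·b_8)/2 = 0.

Final answer: 0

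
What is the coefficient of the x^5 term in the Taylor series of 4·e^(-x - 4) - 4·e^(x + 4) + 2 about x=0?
Expand to order 5: 4·e^(-x - 4) - 4·e^(x + 4) + 2 = x^5·(-e^(4)/30 - e^(-4)/30) + x^4·(-e^(4)/6 + e^(-4)/6) + x^3·(-2·e^(4)/3 - 2·e^(-4)/3) + x^2·(-2·e^(4) + 2·e^(-4)) + x·(-4·e^(4) - 4·e^(-4)) - 4·e^(4) + 4·e^(-4) + 2 + O(x^6).
The coefficient of x^5 is -e^(4)/30 - e^(-4)/30.

Final answer: -e^(4)/30 - e^(-4)/30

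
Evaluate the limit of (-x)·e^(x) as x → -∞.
This is a 0·∞ indeterminate form at x → -∞.
Rewrite the product as (-x) / e^(-x) (an ∞/∞ form) and apply L'Hôpital, or use the standard hierarchy e^(|x|) ≫ |(-x)| as x → -∞.
The indeterminate product → 0, so the limit = 0.

Final answer: 0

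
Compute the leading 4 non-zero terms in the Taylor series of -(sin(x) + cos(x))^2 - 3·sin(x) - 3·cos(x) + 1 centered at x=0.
11·x^3/6 + 3·x^2/2 - 5·x - 3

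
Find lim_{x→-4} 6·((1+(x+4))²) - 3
Direct substitution at x = -4 gives 3.

Final answer: 3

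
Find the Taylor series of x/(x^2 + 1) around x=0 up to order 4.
-x^3 + x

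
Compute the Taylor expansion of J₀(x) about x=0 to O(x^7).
-x^6/2304 + x^4/64 - x^2/4 + 1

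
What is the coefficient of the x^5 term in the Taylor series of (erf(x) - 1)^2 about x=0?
Expand to order 5: (erf(x) - 1)^2 = -2·x^5/(5·√(π)) - 8·x^4/(3·π) + 4·x^3/(3·√(π)) + 4·x^2/π - 4·x/√(π) + 1 + O(x^6).
The coefficient of x^5 is -2/(5·√(π)).

Final answer: -2/(5·√(π))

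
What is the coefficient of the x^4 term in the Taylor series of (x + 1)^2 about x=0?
Expand to order 4: (x + 1)^2 = x^2 + 2·x + 1 + O(x^5).
The coefficient of x^4 is 0.

Final answer: 0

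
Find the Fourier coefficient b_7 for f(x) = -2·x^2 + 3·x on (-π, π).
b_7 = (1/π) ∫_{-π}^{π} f(x)·sin(7x) dx.
Evaluate the integral (use parity and integration by parts as needed): b_7 = 6/7.

Final answer: 6/7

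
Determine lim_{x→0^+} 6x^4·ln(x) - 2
The product is a 0·∞ indeterminate form at x → 0⁺.
Rewrite the product as 6·ln(x) / x^(-4) and apply L'Hôpital, or use the standard hierarchy x^(-4) ≫ |ln x| as x → 0⁺.
The indeterminate product → 0, so the limit = -2.

Final answer: -2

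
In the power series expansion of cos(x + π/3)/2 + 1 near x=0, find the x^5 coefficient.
Expand to order 5: cos(x + π/3)/2 + 1 = -√(3)·x^5/480 + x^4/96 + √(3)·x^3/24 - x^2/8 - √(3)·x/4 + 5/4 + O(x^6).
The coefficient of x^5 is -√(3)/480.

Final answer: -√(3)/480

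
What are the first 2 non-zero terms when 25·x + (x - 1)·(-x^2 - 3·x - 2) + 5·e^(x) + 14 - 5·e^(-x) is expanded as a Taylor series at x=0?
36·x + 16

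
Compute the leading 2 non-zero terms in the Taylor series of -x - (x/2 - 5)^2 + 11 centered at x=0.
4·x - 14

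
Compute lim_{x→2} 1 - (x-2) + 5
Direct substitution at x = 2 gives 6.

Final answer: 6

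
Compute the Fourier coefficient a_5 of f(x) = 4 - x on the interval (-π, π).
a_5 = (1/π) ∫_{-π}^{π} f(x)·cos(5x) dx.
Evaluate the integral (use parity and integration by parts as needed): a_5 = 0.

Final answer: 0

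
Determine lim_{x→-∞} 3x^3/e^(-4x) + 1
The quotient is an ∞/∞ indeterminate form as x → -∞.
Compare growth rates of the dominant terms (exponentials ≫ polynomials ≫ logarithms), or apply L'Hôpital's rule; the quotient → 0.
Adding the constant: 0 + 1 = 1. Limit = 1.

Final answer: 1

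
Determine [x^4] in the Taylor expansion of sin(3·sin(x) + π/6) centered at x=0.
Expand to order 4: sin(3·sin(x) + π/6) = 39·x^4/16 - 5·√(3)·x^3/2 - 9·x^2/4 + 3·√(3)·x/2 + 1/2 + O(x^5).
The coefficient of x^4 is 39/16.

Final answer: 39/16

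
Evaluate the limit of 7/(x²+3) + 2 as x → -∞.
Evaluate the dominant behaviour as x → -∞; each term tends to a finite value or vanishes.
Limit = 2.

Final answer: 2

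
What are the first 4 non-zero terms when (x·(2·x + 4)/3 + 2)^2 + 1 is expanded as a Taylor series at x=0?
16·x^3/9 + 40·x^2/9 + 16·x/3 + 5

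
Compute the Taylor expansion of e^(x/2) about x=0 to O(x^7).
x^6/46080 + x^5/3840 + x^4/384 + x^3/48 + x^2/8 + x/2 + 1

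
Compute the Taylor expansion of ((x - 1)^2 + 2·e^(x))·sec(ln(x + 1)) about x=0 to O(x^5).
37·x^4/12 - 7·x^3/6 + 7·x^2/2 + 3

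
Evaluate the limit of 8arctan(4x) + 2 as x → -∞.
Evaluate the dominant behaviour as x → -∞; each term tends to a finite value or vanishes.
Limit = 2 - 4·π.

Final answer: 2 - 4·π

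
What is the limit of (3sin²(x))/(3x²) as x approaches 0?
Both numerator and denominator → 0 as x → 0; this is a 0/0 indeterminate form.
Expand each to leading order near x = 0: numerator ~ 3·x^2, denominator ~ 3·x^2.
The limit of the ratio is 1.

Final answer: 1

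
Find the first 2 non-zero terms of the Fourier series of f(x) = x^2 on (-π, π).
-4·cos(x) + π^2/3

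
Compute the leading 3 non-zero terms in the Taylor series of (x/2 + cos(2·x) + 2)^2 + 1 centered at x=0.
-47·x^2/4 + 3·x + 10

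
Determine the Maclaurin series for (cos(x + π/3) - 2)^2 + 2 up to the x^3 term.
3·x^2/2 + 3·√(3)·x/2 + 17/4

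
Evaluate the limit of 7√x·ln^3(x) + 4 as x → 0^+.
The product is a 0·∞ indeterminate form at x → 0⁺.
Rewrite the product as 7·ln^3(x) / x^(-1/2) and apply L'Hôpital, or use the standard hierarchy x^(-1/2) ≫ |ln x|^3 as x → 0⁺.
The indeterminate product → 0, so the limit = 4.

Final answer: 4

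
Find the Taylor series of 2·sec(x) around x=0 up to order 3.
x^2 + 2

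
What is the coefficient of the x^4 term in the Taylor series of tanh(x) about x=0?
Expand to order 4: tanh(x) = -x^3/3 + x + O(x^5).
The coefficient of x^4 is 0.

Final answer: 0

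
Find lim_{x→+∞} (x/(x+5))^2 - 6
As x → +∞: x/(x+5) = 1/(1 + 5/x) → 1, and the 2nd power of a limit-1 base also → 1; with the additive constant, 1 - 6 = -5.
Limit = -5.

Final answer: -5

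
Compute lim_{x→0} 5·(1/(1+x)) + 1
Direct substitution at x = 0 gives 6.

Final answer: 6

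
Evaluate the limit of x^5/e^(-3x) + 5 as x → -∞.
The quotient is an ∞/∞ indeterminate form as x → -∞.
Compare growth rates of the dominant terms (exponentials ≫ polynomials ≫ logarithms), or apply L'Hôpital's rule; the quotient → 0.
Adding the constant: 0 + 5 = 5. Limit = 5.

Final answer: 5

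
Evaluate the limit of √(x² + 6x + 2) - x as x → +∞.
This is an ∞ − ∞ indeterminate form.
Multiply and divide by the conjugate √(x²+6x + 2) + x; the x² terms cancel, leaving (6x + 2)/(√(x²+6x + 2)+x) → 6/2 = 3.
Limit = 3.

Final answer: 3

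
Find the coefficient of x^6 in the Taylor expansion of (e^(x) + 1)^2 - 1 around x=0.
Expand to order 6: (e^(x) + 1)^2 - 1 = 11·x^6/120 + 17·x^5/60 + 3·x^4/4 + 5·x^3/3 + 3·x^2 + 4·x + 3 + O(x^7).
The coefficient of x^6 is 11/120.

Final answer: 11/120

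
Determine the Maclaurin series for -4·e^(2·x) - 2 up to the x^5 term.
-16·x^5/15 - 8·x^4/3 - 16·x^3/3 - 8·x^2 - 8·x - 6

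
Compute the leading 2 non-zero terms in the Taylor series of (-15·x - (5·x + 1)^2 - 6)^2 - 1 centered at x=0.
350·x + 48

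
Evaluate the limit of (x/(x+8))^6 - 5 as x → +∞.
As x → +∞: x/(x+8) = 1/(1 + 8/x) → 1, and the 6th power of a limit-1 base also → 1; with the additive constant, 1 - 5 = -4.
Limit = -4.

Final answer: -4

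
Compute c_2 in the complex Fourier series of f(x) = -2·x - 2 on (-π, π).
Compute the real Fourier coefficients first: a_2 = 0, b_2 = 2.
Then c_2 = (a_2 − i·b_2)/2 = -i.

Final answer: -i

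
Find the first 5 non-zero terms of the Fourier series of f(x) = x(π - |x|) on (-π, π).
8·sin(x)/π + 8·sin(3·x)/(27·π) + 8·sin(5·x)/(125·π) + 8·sin(7·x)/(343·π) + 8·sin(9·x)/(729·π)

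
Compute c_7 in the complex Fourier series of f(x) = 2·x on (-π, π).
Compute the real Fourier coefficients first: a_7 = 0, b_7 = 4/7.
Then c_7 = (a_7 − i·b_7)/2 = -2·i/7.

Final answer: -2·i/7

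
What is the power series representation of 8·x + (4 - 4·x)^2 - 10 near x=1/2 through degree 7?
-2 - 8·(x - 1/2) + 16·(x - 1/2)^2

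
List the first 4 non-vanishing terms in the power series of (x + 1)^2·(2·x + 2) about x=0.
2·x^3 + 6·x^2 + 6·x + 2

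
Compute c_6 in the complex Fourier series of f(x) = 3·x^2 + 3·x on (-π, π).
Compute the real Fourier coefficients first: a_6 = 1/3, b_6 = -1.
Then c_6 = (a_6 − i·b_6)/2 = 1/6 + i/2.

Final answer: 1/6 + i/2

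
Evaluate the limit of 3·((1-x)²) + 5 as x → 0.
Direct substitution at x = 0 gives 8.

Final answer: 8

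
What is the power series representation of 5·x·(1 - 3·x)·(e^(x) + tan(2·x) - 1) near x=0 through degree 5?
-1015·x^5/24 + 20·x^4/3 - 85·x^3/2 + 15·x^2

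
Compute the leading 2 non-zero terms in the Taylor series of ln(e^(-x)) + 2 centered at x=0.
2 - x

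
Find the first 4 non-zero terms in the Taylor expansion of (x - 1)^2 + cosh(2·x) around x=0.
2·x^4/3 + 3·x^2 - 2·x + 2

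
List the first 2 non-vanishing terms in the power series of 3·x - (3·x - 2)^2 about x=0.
15·x - 4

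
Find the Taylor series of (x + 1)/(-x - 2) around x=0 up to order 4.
x^4/32 - x^3/16 + x^2/8 - x/4 - 1/2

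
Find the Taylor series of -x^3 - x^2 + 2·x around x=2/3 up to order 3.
16/27 - 2·(x - 2/3)/3 - 3·(x - 2/3)^2 - (x - 2/3)^3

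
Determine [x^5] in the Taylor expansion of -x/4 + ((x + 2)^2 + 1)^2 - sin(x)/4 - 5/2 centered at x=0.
Expand to order 5: -x/4 + ((x + 2)^2 + 1)^2 - sin(x)/4 - 5/2 = -x^5/480 + x^4 + 193·x^3/24 + 26·x^2 + 79·x/2 + 45/2 + O(x^6).
The coefficient of x^5 is -1/480.

Final answer: -1/480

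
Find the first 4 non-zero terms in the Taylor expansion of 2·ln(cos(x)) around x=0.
-17·x^8/1260 - 2·x^6/45 - x^4/6 - x^2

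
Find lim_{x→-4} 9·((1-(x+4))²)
Direct substitution at x = -4 gives 9.

Final answer: 9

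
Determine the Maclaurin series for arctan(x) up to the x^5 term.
x^5/5 - x^3/3 + x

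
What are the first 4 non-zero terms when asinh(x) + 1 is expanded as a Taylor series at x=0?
3·x^5/40 - x^3/6 + x + 1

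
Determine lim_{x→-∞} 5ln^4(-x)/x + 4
The quotient is an ∞/∞ indeterminate form as x → -∞.
Compare growth rates of the dominant terms (exponentials ≫ polynomials ≫ logarithms), or apply L'Hôpital's rule; the quotient → 0.
Adding the constant: 0 + 4 = 4. Limit = 4.

Final answer: 4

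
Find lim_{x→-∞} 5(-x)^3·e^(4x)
This is a 0·∞ indeterminate form at x → -∞.
Rewrite the product as 5(-x)^3 / e^(-4x) (an ∞/∞ form) and apply L'Hôpital, or use the standard hierarchy e^(4|x|) ≫ |(-x)^3| as x → -∞.
The indeterminate product → 0, so the limit = 0.

Final answer: 0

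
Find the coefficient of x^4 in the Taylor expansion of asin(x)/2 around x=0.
Expand to order 4: asin(x)/2 = x^3/12 + x/2 + O(x^5).
The coefficient of x^4 is 0.

Final answer: 0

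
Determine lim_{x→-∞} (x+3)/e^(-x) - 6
The quotient is an ∞/∞ indeterminate form as x → -∞.
Compare growth rates of the dominant terms (exponentials ≫ polynomials ≫ logarithms), or apply L'Hôpital's rule; the quotient → 0.
Adding the constant: 0 - 6 = -6. Limit = -6.

Final answer: -6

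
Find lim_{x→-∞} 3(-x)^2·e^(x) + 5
The product is a 0·∞ indeterminate form at x → -∞.
Rewrite the product as 3(-x)^2 / e^(-x) (an ∞/∞ form) and apply L'Hôpital, or use the standard hierarchy e^(|x|) ≫ |(-x)^2| as x → -∞.
The indeterminate product → 0, so the limit = 5.

Final answer: 5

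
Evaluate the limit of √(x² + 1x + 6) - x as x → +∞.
This is an ∞ − ∞ indeterminate form.
Multiply and divide by the conjugate √(x²+1x + 6) + x; the x² terms cancel, leaving (1x + 6)/(√(x²+1x + 6)+x) → 1/2.
Limit = 1/2.

Final answer: 1/2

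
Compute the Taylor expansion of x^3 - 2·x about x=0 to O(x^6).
x^3 - 2·x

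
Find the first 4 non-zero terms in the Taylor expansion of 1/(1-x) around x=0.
x^3 + x^2 + x + 1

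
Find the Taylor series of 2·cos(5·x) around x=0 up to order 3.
2 - 25·x^2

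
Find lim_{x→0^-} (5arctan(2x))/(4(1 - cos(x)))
Both numerator and denominator → 0 as x → 0^-; this is a 0/0 indeterminate form.
Expand each to leading order near x = 0: numerator ~ 10·x, denominator ~ 2·x^2.
The limit of the ratio is -∞.

Final answer: -∞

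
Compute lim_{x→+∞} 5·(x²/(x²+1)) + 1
Evaluate the dominant behaviour as x → +∞; each term tends to a finite value or vanishes.
Limit = 6.

Final answer: 6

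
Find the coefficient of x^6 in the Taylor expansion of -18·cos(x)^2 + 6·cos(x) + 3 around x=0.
Expand to order 6: -18·cos(x)^2 + 6·cos(x) + 3 = 19·x^6/24 - 23·x^4/4 + 15·x^2 - 9 + O(x^7).
The coefficient of x^6 is 19/24.

Final answer: 19/24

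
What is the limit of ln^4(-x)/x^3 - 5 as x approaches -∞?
The quotient is an ∞/∞ indeterminate form as x → -∞.
Compare growth rates of the dominant terms (exponentials ≫ polynomials ≫ logarithms), or apply L'Hôpital's rule; the quotient → 0.
Adding the constant: 0 - 5 = -5. Limit = -5.

Final answer: -5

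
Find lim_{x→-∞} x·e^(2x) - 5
The product is a 0·∞ indeterminate form at x → -∞.
Rewrite the product as x / e^(-2x) (an ∞/∞ form) and apply L'Hôpital, or use the standard hierarchy e^(2|x|) ≫ |x| as x → -∞.
The indeterminate product → 0, so the limit = -5.

Final answer: -5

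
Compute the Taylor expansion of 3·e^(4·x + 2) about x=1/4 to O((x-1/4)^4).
3·e^(3) + 12·e^(3)·(x - 1/4) + 24·e^(3)·(x - 1/4)^2 + 32·e^(3)·(x - 1/4)^3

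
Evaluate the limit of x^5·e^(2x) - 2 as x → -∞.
The product is a 0·∞ indeterminate form at x → -∞.
Rewrite the product as x^5 / e^(-2x) (an ∞/∞ form) and apply L'Hôpital, or use the standard hierarchy e^(2|x|) ≫ |x^5| as x → -∞.
The indeterminate product → 0, so the limit = -2.

Final answer: -2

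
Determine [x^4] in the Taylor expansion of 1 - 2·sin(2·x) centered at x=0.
Expand to order 4: 1 - 2·sin(2·x) = 8·x^3/3 - 4·x + 1 + O(x^5).
The coefficient of x^4 is 0.

Final answer: 0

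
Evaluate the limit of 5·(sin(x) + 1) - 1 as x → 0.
Direct substitution at x = 0 gives 4.

Final answer: 4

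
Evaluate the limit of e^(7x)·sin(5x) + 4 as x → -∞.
Evaluate the dominant behaviour as x → -∞; each term tends to a finite value or vanishes.
Limit = 4.

Final answer: 4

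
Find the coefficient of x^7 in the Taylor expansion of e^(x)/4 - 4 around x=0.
Expand to order 7: e^(x)/4 - 4 = x^7/20160 + x^6/2880 + x^5/480 + x^4/96 + x^3/24 + x^2/8 + x/4 - 15/4 + O(x^8).
The coefficient of x^7 is 1/20160.

Final answer: 1/20160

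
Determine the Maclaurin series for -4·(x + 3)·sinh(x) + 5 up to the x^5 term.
-x^5/10 - 2·x^4/3 - 2·x^3 - 4·x^2 - 12·x + 5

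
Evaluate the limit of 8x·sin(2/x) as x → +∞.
As x → +∞: let u = 2/x → 0⁺; then 8·x·sin(2/x) = 8·2·sin(u)/u → 8·2·1 = 16.
Limit = 16.

Final answer: 16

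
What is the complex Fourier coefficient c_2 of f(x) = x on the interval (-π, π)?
Compute the real Fourier coefficients first: a_2 = 0, b_2 = -1.
Then c_2 = (a_2 − i·b_2)/2 = i/2.

Final answer: i/2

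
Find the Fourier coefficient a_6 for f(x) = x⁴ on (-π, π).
a_6 = (1/π) ∫_{-π}^{π} f(x)·cos(6x) dx.
Evaluate the integral (use parity and integration by parts as needed): a_6 = -1/27 + 2·π^2/9.

Final answer: -1/27 + 2·π^2/9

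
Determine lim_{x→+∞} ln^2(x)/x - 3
The quotient is an ∞/∞ indeterminate form as x → +∞.
The polynomial denominator x dominates the logarithmic numerator (any positive power of x ≫ ln^2(x) as x → ∞), so the quotient → 0.
Adding the constant: 0 - 3 = -3. Limit = -3.

Final answer: -3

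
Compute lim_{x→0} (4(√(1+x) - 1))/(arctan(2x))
Both numerator and denominator → 0 as x → 0; this is a 0/0 indeterminate form.
Expand each to leading order near x = 0: numerator ~ 2·x, denominator ~ 2·x.
The limit of the ratio is 1.

Final answer: 1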